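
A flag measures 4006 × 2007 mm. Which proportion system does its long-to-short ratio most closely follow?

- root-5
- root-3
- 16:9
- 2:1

2:1

Ratio = 4006 / 2007 ≈ 1.996.
Distances: root-5 2.236 (Δ 0.240); root-3 1.732 (Δ 0.264); 16:9 1.778 (Δ 0.218); 2:1 2.000 (Δ 0.004).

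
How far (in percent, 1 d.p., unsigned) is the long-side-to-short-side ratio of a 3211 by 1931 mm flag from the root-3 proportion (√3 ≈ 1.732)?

Ratio = 3211 / 1931 ≈ 1.6629.
Ideal root-3 ≈ 1.7321. |1.6629 − 1.7321| / 1.7321 ≈ 4.00% → 4.0%.

4.0%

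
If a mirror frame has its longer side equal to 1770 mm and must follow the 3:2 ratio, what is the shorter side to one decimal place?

1180.0 mm

3:2 = 1.50000.
Shorter side = 1770 ÷ 1.50000 ≈ 1180.000 → 1180.0 mm.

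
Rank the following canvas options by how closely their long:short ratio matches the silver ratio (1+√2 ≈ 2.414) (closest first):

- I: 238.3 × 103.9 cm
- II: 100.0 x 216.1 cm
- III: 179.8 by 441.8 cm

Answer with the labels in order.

I: 238.3/103.9 ≈ 2.294 → |2.294 − 2.414| = 0.120
II: 216.1/100.0 ≈ 2.161 → |2.161 − 2.414| = 0.253
III: 441.8/179.8 ≈ 2.457 → |2.457 − 2.414| = 0.043

III, I, II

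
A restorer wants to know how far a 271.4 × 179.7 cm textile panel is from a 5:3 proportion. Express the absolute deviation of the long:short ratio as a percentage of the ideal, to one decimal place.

9.4%

Ratio = 271.4 / 179.7 ≈ 1.5103.
Ideal 5:3 ≈ 1.6667. |1.5103 − 1.6667| / 1.6667 ≈ 9.38% → 9.4%.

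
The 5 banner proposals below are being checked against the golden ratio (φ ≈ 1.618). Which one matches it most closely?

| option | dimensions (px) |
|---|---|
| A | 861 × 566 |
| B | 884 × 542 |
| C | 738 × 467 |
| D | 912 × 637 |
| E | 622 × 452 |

Target golden ratio ≈ 1.618.
A: 1.521 (Δ0.097)  B: 1.631 (Δ0.013)  C: 1.580 (Δ0.038)  D: 1.432 (Δ0.186)  E: 1.376 (Δ0.242)

B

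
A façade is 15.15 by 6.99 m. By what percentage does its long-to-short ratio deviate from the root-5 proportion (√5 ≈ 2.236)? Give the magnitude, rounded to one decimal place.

Ratio = 15.15 / 6.99 ≈ 2.1674.
Ideal root-5 ≈ 2.2361. |2.1674 − 2.2361| / 2.2361 ≈ 3.07% → 3.1%.

3.1%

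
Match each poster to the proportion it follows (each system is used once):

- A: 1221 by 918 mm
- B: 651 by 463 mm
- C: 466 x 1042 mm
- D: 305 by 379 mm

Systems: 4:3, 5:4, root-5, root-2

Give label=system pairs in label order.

A=4:3, B=root-2, C=root-5, D=5:4

Ratios: A ≈ 1.330; B ≈ 1.406; C ≈ 2.236; D ≈ 1.243.
Targets: 4:3 ≈ 1.333; 5:4 ≈ 1.250; root-5 ≈ 2.236; root-2 ≈ 1.414.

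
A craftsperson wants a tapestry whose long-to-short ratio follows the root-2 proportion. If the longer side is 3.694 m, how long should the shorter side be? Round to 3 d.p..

root-2 ≈ 1.41421.
Shorter side = 3.694 ÷ 1.41421 ≈ 2.61206 → 2.612 m.

2.612 m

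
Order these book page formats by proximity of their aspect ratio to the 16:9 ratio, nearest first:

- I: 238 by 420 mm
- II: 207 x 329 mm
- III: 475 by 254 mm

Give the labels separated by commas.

I, III, II

Ratios: I = 420 / 238 ≈ 1.765; II = 329 / 207 ≈ 1.589; III = 475 / 254 ≈ 1.870.
|Δ from 1.778|: I 0.013; II 0.189; III 0.092.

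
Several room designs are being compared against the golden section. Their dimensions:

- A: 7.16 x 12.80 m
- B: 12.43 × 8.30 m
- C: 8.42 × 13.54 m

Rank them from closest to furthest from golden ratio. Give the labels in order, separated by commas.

A: 12.80/7.16 ≈ 1.788 → |1.788 − 1.618| = 0.170
B: 12.43/8.30 ≈ 1.498 → |1.498 − 1.618| = 0.120
C: 13.54/8.42 ≈ 1.608 → |1.608 − 1.618| = 0.010

C, B, A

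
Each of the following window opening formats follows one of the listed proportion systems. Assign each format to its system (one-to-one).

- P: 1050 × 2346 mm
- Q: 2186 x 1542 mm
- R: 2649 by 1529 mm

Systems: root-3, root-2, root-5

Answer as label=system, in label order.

P=root-5, Q=root-2, R=root-3

Ratios: P ≈ 2.234; Q ≈ 1.418; R ≈ 1.733.
Targets: root-3 ≈ 1.732; root-2 ≈ 1.414; root-5 ≈ 2.236.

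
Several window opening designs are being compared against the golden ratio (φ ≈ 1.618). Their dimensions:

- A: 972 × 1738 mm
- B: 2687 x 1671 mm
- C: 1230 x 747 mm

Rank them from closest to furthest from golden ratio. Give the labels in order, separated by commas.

B, C, A

A: 1738/972 ≈ 1.788 → |1.788 − 1.618| = 0.170
B: 2687/1671 ≈ 1.608 → |1.608 − 1.618| = 0.010
C: 1230/747 ≈ 1.647 → |1.647 − 1.618| = 0.029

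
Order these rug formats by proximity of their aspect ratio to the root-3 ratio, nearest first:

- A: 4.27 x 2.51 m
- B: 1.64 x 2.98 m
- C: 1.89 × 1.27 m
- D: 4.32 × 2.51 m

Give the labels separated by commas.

Ratios: A = 4.27 / 2.51 ≈ 1.701; B = 2.98 / 1.64 ≈ 1.817; C = 1.89 / 1.27 ≈ 1.488; D = 4.32 / 2.51 ≈ 1.721.
|Δ from 1.732|: A 0.031; B 0.085; C 0.244; D 0.011.

D, A, B, C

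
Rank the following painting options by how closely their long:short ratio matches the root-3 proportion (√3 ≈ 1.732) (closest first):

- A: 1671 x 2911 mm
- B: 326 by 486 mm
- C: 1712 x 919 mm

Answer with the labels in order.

Ratios: A = 2911 / 1671 ≈ 1.742; B = 486 / 326 ≈ 1.491; C = 1712 / 919 ≈ 1.863.
|Δ from 1.732|: A 0.010; B 0.241; C 0.131.

A, C, B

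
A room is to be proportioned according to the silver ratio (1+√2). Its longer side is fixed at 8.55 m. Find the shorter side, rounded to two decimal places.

3.54 m

silver ratio ≈ 2.41421.
Shorter side = 8.55 ÷ 2.41421 ≈ 3.5415 → 3.54 m.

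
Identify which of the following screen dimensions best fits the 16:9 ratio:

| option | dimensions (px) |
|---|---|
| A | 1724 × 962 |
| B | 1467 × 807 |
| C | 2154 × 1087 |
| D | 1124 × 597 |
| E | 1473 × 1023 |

A

Ratios (long/short): A ≈ 1.792; B ≈ 1.818; C ≈ 1.982; D ≈ 1.883; E ≈ 1.440.
16:9 ≈ 1.778; option A is nearest (Δ 0.014).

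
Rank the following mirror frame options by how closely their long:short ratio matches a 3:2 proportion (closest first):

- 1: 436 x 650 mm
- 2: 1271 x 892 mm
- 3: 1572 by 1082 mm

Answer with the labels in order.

1: 650/436 ≈ 1.491 → |1.491 − 1.500| = 0.009
2: 1271/892 ≈ 1.425 → |1.425 − 1.500| = 0.075
3: 1572/1082 ≈ 1.453 → |1.453 − 1.500| = 0.047

1, 3, 2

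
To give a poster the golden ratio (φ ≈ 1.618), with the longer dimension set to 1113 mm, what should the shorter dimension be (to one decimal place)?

golden ratio ≈ 1.61803.
Shorter side = 1113 ÷ 1.61803 ≈ 687.874 → 687.9 mm.

687.9 mm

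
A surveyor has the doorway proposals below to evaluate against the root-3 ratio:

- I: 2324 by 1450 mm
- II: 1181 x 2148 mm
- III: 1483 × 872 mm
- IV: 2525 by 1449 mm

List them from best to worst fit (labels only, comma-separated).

IV, III, II, I

I: 2324/1450 ≈ 1.603 → |1.603 − 1.732| = 0.129
II: 2148/1181 ≈ 1.819 → |1.819 − 1.732| = 0.087
III: 1483/872 ≈ 1.701 → |1.701 − 1.732| = 0.031
IV: 2525/1449 ≈ 1.743 → |1.743 − 1.732| = 0.011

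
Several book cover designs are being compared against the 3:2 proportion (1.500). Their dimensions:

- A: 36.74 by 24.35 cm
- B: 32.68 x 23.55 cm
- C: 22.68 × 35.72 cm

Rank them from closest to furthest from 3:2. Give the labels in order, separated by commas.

A, C, B

Ratios: A = 36.74 / 24.35 ≈ 1.509; B = 32.68 / 23.55 ≈ 1.388; C = 35.72 / 22.68 ≈ 1.575.
|Δ from 1.500|: A 0.009; B 0.112; C 0.075.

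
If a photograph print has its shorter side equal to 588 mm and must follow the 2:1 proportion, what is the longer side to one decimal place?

1176.0 mm

2:1 = 2.00000.
Longer side = 588 × 2.00000 ≈ 1176.000 → 1176.0 mm.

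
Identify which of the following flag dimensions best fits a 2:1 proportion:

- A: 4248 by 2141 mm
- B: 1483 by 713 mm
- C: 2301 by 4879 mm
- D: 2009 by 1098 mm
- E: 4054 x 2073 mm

Target 2:1 ≈ 2.000.
A: 1.984 (Δ0.016)  B: 2.080 (Δ0.080)  C: 2.120 (Δ0.120)  D: 1.830 (Δ0.170)  E: 1.956 (Δ0.044)

A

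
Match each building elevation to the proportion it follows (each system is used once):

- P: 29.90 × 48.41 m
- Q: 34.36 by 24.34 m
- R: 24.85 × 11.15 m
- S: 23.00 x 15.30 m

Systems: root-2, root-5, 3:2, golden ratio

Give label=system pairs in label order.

Ratios: P ≈ 1.619; Q ≈ 1.412; R ≈ 2.229; S ≈ 1.503.
Targets: root-2 ≈ 1.414; root-5 ≈ 2.236; 3:2 ≈ 1.500; golden ratio ≈ 1.618.

P=golden ratio, Q=root-2, R=root-5, S=3:2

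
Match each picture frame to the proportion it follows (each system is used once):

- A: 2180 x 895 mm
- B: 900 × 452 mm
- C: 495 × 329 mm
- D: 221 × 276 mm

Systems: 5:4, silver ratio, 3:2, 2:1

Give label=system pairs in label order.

Ratios: A ≈ 2.436; B ≈ 1.991; C ≈ 1.505; D ≈ 1.249.
Targets: 5:4 ≈ 1.250; silver ratio ≈ 2.414; 3:2 ≈ 1.500; 2:1 ≈ 2.000.

A=silver ratio, B=2:1, C=3:2, D=5:4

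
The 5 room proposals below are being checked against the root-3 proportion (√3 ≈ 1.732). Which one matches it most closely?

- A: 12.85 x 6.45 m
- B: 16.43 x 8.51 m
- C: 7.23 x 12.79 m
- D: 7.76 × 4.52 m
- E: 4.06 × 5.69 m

D

Target root-3 ≈ 1.732.
A: 1.992 (Δ0.260)  B: 1.931 (Δ0.199)  C: 1.769 (Δ0.037)  D: 1.717 (Δ0.015)  E: 1.401 (Δ0.331)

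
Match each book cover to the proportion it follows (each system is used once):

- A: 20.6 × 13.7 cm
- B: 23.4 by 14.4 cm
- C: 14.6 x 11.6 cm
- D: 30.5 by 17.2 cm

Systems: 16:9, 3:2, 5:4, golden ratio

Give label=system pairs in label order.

A = 20.6/13.7 ≈ 1.504 → 3:2 (1.500)
B = 23.4/14.4 ≈ 1.625 → golden ratio (1.618)
C = 14.6/11.6 ≈ 1.259 → 5:4 (1.250)
D = 30.5/17.2 ≈ 1.773 → 16:9 (1.778)

A=3:2, B=golden ratio, C=5:4, D=16:9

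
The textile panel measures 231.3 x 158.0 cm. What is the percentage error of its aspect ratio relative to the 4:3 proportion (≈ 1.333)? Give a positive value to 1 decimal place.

9.8%

Ratio = 231.3 / 158.0 ≈ 1.4639.
Ideal 4:3 ≈ 1.3333. |1.4639 − 1.3333| / 1.3333 ≈ 9.80% → 9.8%.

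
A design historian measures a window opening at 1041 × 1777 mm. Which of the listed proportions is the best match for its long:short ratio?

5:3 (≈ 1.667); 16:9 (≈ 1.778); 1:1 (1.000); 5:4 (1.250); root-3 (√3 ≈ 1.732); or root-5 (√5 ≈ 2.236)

root-3

Ratio = 1777 / 1041 ≈ 1.707.
Distances: 5:3 1.667 (Δ 0.040); 16:9 1.778 (Δ 0.071); 1:1 1.000 (Δ 0.707); 5:4 1.250 (Δ 0.457); root-3 1.732 (Δ 0.025); root-5 2.236 (Δ 0.529).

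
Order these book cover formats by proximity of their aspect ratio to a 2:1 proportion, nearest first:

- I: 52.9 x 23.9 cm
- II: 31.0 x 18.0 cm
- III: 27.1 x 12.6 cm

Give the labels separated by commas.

III, I, II

I: 52.9/23.9 ≈ 2.213 → |2.213 − 2.000| = 0.213
II: 31.0/18.0 ≈ 1.722 → |1.722 − 2.000| = 0.278
III: 27.1/12.6 ≈ 2.151 → |2.151 − 2.000| = 0.151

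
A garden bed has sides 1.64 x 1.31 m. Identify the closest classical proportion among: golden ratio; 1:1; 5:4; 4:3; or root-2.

Ratio = 1.64 / 1.31 ≈ 1.252.
Distances: golden ratio 1.618 (Δ 0.366); 1:1 1.000 (Δ 0.252); 5:4 1.250 (Δ 0.002); 4:3 1.333 (Δ 0.081); root-2 1.414 (Δ 0.162).

5:4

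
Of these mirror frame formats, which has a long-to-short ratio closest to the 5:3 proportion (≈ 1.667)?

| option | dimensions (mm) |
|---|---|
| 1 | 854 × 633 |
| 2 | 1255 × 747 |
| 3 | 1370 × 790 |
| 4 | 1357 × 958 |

2

Target 5:3 ≈ 1.667.
1: 1.349 (Δ0.318)  2: 1.680 (Δ0.013)  3: 1.734 (Δ0.067)  4: 1.416 (Δ0.251)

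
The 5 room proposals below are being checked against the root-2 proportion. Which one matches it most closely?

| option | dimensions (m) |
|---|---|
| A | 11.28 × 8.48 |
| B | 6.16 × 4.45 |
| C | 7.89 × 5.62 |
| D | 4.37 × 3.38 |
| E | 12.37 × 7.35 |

C

Target root-2 ≈ 1.414.
A: 1.330 (Δ0.084)  B: 1.384 (Δ0.030)  C: 1.404 (Δ0.010)  D: 1.293 (Δ0.121)  E: 1.683 (Δ0.269)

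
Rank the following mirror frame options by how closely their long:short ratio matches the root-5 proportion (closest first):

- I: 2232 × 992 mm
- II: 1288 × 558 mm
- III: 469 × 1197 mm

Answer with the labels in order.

I, II, III

I: 2232/992 ≈ 2.250 → |2.250 − 2.236| = 0.014
II: 1288/558 ≈ 2.308 → |2.308 − 2.236| = 0.072
III: 1197/469 ≈ 2.552 → |2.552 − 2.236| = 0.316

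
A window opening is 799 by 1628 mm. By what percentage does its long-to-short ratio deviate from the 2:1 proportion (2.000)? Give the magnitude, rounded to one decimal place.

Ratio = 1628 / 799 ≈ 2.0375.
Ideal 2:1 = 2.0000. |2.0375 − 2.0000| / 2.0000 ≈ 1.88% → 1.9%.

1.9%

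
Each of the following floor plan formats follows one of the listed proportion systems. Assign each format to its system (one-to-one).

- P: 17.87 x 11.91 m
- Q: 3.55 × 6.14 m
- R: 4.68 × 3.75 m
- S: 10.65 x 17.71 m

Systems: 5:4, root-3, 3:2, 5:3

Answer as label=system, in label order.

P=3:2, Q=root-3, R=5:4, S=5:3

Ratios: P ≈ 1.500; Q ≈ 1.730; R ≈ 1.248; S ≈ 1.663.
Targets: 5:4 ≈ 1.250; root-3 ≈ 1.732; 3:2 ≈ 1.500; 5:3 ≈ 1.667.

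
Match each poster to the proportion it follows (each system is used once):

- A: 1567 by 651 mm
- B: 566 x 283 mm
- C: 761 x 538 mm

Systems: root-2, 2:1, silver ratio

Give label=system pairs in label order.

Ratios: A ≈ 2.407; B ≈ 2.000; C ≈ 1.414.
Targets: root-2 ≈ 1.414; 2:1 ≈ 2.000; silver ratio ≈ 2.414.

A=silver ratio, B=2:1, C=root-2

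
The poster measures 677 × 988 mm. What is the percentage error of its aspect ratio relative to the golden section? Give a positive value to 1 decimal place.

9.8%

Ratio = 988 / 677 ≈ 1.4594.
Ideal golden ratio ≈ 1.6180. |1.4594 − 1.6180| / 1.6180 ≈ 9.80% → 9.8%.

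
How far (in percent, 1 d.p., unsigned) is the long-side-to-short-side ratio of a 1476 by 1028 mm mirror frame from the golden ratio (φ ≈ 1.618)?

11.3%

Ratio = 1476 / 1028 ≈ 1.4358.
Ideal golden ratio ≈ 1.6180. |1.4358 − 1.6180| / 1.6180 ≈ 11.26% → 11.3%.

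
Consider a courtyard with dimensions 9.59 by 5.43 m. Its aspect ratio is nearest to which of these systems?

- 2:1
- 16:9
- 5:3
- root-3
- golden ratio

9.59/5.43 ≈ 1.766. Nearest candidates are 16:9 (1.778, off by 0.012) and root-3 (1.732, off by 0.034).

16:9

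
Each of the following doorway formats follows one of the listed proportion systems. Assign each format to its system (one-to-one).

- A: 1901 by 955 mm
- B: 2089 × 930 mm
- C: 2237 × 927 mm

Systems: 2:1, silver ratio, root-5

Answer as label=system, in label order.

A=2:1, B=root-5, C=silver ratio

A = 1901/955 ≈ 1.991 → 2:1 (2.000)
B = 2089/930 ≈ 2.246 → root-5 (2.236)
C = 2237/927 ≈ 2.413 → silver ratio (2.414)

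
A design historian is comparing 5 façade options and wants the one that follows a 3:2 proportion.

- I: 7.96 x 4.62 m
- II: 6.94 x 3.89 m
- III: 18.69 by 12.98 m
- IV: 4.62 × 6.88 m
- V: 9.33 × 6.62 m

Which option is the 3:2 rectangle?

Target 3:2 ≈ 1.500.
I: 1.723 (Δ0.223)  II: 1.784 (Δ0.284)  III: 1.440 (Δ0.060)  IV: 1.489 (Δ0.011)  V: 1.409 (Δ0.091)

IV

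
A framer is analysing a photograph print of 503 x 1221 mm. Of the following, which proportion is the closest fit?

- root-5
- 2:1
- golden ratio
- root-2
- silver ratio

1221/503 ≈ 2.427. Nearest candidates are silver ratio (2.414, off by 0.013) and root-5 (2.236, off by 0.191).

silver ratio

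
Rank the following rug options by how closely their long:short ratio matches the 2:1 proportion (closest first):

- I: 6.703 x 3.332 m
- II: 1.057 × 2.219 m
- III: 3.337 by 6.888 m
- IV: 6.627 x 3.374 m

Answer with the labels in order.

I, IV, III, II

I: 6.703/3.332 ≈ 2.012 → |2.012 − 2.000| = 0.012
II: 2.219/1.057 ≈ 2.099 → |2.099 − 2.000| = 0.099
III: 6.888/3.337 ≈ 2.064 → |2.064 − 2.000| = 0.064
IV: 6.627/3.374 ≈ 1.964 → |1.964 − 2.000| = 0.036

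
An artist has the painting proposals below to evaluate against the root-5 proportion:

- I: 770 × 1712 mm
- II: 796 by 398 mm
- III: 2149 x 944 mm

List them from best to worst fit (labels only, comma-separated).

Ratios: I = 1712 / 770 ≈ 2.223; II = 796 / 398 ≈ 2.000; III = 2149 / 944 ≈ 2.276.
|Δ from 2.236|: I 0.013; II 0.236; III 0.040.

I, III, II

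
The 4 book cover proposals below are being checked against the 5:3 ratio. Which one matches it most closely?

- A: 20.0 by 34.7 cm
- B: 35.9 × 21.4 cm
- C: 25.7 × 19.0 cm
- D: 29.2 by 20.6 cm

B

Target 5:3 ≈ 1.667.
A: 1.735 (Δ0.068)  B: 1.678 (Δ0.011)  C: 1.353 (Δ0.314)  D: 1.417 (Δ0.250)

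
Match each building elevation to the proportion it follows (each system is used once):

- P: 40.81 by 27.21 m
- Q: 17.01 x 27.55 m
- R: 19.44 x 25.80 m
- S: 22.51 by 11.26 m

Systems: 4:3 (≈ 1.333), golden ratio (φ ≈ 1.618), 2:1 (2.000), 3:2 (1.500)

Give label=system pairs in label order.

P=3:2, Q=golden ratio, R=4:3, S=2:1

Ratios: P ≈ 1.500; Q ≈ 1.620; R ≈ 1.327; S ≈ 1.999.
Targets: 4:3 ≈ 1.333; golden ratio ≈ 1.618; 2:1 ≈ 2.000; 3:2 ≈ 1.500.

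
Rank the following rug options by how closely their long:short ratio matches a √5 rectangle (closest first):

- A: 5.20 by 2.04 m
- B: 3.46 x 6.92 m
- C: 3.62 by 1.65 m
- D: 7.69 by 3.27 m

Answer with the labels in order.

C, D, B, A

Ratios: A = 5.20 / 2.04 ≈ 2.549; B = 6.92 / 3.46 ≈ 2.000; C = 3.62 / 1.65 ≈ 2.194; D = 7.69 / 3.27 ≈ 2.352.
|Δ from 2.236|: A 0.313; B 0.236; C 0.042; D 0.116.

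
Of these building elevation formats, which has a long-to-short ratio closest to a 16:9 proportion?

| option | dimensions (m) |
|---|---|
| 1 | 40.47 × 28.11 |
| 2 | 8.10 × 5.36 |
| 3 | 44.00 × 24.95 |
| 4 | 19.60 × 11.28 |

Ratios (long/short): 1 ≈ 1.440; 2 ≈ 1.511; 3 ≈ 1.764; 4 ≈ 1.738.
16:9 ≈ 1.778; option 3 is nearest (Δ 0.014).

3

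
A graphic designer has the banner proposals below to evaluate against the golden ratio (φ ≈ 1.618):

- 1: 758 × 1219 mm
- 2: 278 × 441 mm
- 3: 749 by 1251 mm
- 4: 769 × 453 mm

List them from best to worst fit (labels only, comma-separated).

1: 1219/758 ≈ 1.608 → |1.608 − 1.618| = 0.010
2: 441/278 ≈ 1.586 → |1.586 − 1.618| = 0.032
3: 1251/749 ≈ 1.670 → |1.670 − 1.618| = 0.052
4: 769/453 ≈ 1.698 → |1.698 − 1.618| = 0.080

1, 2, 3, 4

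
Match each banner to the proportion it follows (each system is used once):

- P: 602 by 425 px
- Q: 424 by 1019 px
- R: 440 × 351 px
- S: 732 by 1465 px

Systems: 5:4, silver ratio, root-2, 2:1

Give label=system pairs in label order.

P=root-2, Q=silver ratio, R=5:4, S=2:1

P = 602/425 ≈ 1.416 → root-2 (1.414)
Q = 1019/424 ≈ 2.403 → silver ratio (2.414)
R = 440/351 ≈ 1.254 → 5:4 (1.250)
S = 1465/732 ≈ 2.001 → 2:1 (2.000)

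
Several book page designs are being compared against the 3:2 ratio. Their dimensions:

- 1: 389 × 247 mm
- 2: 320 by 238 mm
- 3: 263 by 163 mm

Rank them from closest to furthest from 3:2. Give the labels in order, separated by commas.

1: 389/247 ≈ 1.575 → |1.575 − 1.500| = 0.075
2: 320/238 ≈ 1.345 → |1.345 − 1.500| = 0.155
3: 263/163 ≈ 1.613 → |1.613 − 1.500| = 0.113

1, 3, 2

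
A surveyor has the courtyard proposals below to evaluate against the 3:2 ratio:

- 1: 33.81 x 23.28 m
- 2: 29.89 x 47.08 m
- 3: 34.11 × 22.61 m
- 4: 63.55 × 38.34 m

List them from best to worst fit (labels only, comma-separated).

1: 33.81/23.28 ≈ 1.452 → |1.452 − 1.500| = 0.048
2: 47.08/29.89 ≈ 1.575 → |1.575 − 1.500| = 0.075
3: 34.11/22.61 ≈ 1.509 → |1.509 − 1.500| = 0.009
4: 63.55/38.34 ≈ 1.658 → |1.658 − 1.500| = 0.158

3, 1, 2, 4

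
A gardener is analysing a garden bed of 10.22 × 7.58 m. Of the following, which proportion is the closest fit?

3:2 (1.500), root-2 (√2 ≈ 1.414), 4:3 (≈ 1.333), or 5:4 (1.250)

4:3

Ratio = 10.22 / 7.58 ≈ 1.348.
Distances: 3:2 1.500 (Δ 0.152); root-2 1.414 (Δ 0.066); 4:3 1.333 (Δ 0.015); 5:4 1.250 (Δ 0.098).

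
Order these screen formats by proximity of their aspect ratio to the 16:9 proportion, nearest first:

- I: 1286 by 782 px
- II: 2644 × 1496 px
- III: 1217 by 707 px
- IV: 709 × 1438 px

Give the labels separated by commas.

II, III, I, IV

Ratios: I = 1286 / 782 ≈ 1.645; II = 2644 / 1496 ≈ 1.767; III = 1217 / 707 ≈ 1.721; IV = 1438 / 709 ≈ 2.028.
|Δ from 1.778|: I 0.133; II 0.011; III 0.057; IV 0.250.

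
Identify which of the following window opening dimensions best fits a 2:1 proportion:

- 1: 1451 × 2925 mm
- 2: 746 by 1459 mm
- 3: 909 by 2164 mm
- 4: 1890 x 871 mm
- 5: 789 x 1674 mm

1

Target 2:1 ≈ 2.000.
1: 2.016 (Δ0.016)  2: 1.956 (Δ0.044)  3: 2.381 (Δ0.381)  4: 2.170 (Δ0.170)  5: 2.122 (Δ0.122)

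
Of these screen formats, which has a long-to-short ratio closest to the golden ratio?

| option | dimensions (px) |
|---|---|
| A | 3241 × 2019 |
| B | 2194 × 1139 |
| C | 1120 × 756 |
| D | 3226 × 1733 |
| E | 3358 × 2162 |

Target golden ratio ≈ 1.618.
A: 1.605 (Δ0.013)  B: 1.926 (Δ0.308)  C: 1.481 (Δ0.137)  D: 1.862 (Δ0.244)  E: 1.553 (Δ0.065)

A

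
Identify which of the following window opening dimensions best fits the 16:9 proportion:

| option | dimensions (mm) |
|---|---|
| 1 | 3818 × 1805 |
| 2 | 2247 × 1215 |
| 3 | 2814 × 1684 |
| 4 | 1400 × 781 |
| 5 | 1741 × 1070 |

Ratios (long/short): 1 ≈ 2.115; 2 ≈ 1.849; 3 ≈ 1.671; 4 ≈ 1.793; 5 ≈ 1.627.
16:9 ≈ 1.778; option 4 is nearest (Δ 0.015).

4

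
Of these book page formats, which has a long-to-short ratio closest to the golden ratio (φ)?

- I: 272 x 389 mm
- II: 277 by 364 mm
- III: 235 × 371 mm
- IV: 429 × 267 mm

IV

Target golden ratio ≈ 1.618.
I: 1.430 (Δ0.188)  II: 1.314 (Δ0.304)  III: 1.579 (Δ0.039)  IV: 1.607 (Δ0.011)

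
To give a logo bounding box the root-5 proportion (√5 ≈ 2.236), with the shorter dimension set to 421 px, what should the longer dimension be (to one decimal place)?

941.4 px

root-5 ≈ 2.23607.
Longer side = 421 × 2.23607 ≈ 941.385 → 941.4 px.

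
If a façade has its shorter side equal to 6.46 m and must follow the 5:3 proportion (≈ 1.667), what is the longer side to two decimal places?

10.77 m

5:3 ≈ 1.66667.
Longer side = 6.46 × 1.66667 ≈ 10.7667 → 10.77 m.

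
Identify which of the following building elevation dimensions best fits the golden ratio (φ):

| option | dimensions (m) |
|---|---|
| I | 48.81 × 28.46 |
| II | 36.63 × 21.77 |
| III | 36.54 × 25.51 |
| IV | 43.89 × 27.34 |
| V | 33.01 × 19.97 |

Ratios (long/short): I ≈ 1.715; II ≈ 1.683; III ≈ 1.432; IV ≈ 1.605; V ≈ 1.653.
golden ratio ≈ 1.618; option IV is nearest (Δ 0.013).

IV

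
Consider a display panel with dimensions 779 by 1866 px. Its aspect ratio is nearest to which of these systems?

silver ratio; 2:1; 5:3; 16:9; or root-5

1866/779 ≈ 2.395. Nearest candidates are silver ratio (2.414, off by 0.019) and root-5 (2.236, off by 0.159).

silver ratio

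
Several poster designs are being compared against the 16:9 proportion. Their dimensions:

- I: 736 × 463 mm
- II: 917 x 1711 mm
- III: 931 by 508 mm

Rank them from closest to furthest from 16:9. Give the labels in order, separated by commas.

I: 736/463 ≈ 1.590 → |1.590 − 1.778| = 0.188
II: 1711/917 ≈ 1.866 → |1.866 − 1.778| = 0.088
III: 931/508 ≈ 1.833 → |1.833 − 1.778| = 0.055

III, II, I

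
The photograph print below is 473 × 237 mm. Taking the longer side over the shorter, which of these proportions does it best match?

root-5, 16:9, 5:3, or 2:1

2:1

Ratio = 473 / 237 ≈ 1.996.
Distances: root-5 2.236 (Δ 0.240); 16:9 1.778 (Δ 0.218); 5:3 1.667 (Δ 0.329); 2:1 2.000 (Δ 0.004).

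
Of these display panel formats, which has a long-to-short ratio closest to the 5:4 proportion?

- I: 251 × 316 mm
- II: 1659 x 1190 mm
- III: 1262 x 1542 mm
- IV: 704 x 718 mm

Ratios (long/short): I ≈ 1.259; II ≈ 1.394; III ≈ 1.222; IV ≈ 1.020.
5:4 ≈ 1.250; option I is nearest (Δ 0.009).

I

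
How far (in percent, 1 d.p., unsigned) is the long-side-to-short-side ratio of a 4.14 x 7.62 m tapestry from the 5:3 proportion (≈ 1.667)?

Ratio = 7.62 / 4.14 ≈ 1.8406.
Ideal 5:3 ≈ 1.6667. |1.8406 − 1.6667| / 1.6667 ≈ 10.43% → 10.4%.

10.4%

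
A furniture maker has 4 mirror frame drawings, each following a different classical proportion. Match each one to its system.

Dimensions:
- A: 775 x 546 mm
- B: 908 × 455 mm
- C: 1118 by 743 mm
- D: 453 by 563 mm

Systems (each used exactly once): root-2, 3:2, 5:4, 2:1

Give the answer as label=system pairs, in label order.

A = 775/546 ≈ 1.419 → root-2 (1.414)
B = 908/455 ≈ 1.996 → 2:1 (2.000)
C = 1118/743 ≈ 1.505 → 3:2 (1.500)
D = 563/453 ≈ 1.243 → 5:4 (1.250)

A=root-2, B=2:1, C=3:2, D=5:4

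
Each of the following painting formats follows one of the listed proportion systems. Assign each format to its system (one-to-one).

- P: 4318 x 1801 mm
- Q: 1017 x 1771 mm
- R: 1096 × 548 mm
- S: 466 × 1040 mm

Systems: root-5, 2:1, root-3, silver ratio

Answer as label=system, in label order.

P=silver ratio, Q=root-3, R=2:1, S=root-5

Ratios: P ≈ 2.398; Q ≈ 1.741; R ≈ 2.000; S ≈ 2.232.
Targets: root-5 ≈ 2.236; 2:1 ≈ 2.000; root-3 ≈ 1.732; silver ratio ≈ 2.414.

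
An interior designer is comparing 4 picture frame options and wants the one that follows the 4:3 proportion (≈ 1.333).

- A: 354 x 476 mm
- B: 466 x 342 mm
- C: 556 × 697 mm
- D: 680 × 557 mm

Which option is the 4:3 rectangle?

Target 4:3 ≈ 1.333.
A: 1.345 (Δ0.012)  B: 1.363 (Δ0.030)  C: 1.254 (Δ0.079)  D: 1.221 (Δ0.112)

A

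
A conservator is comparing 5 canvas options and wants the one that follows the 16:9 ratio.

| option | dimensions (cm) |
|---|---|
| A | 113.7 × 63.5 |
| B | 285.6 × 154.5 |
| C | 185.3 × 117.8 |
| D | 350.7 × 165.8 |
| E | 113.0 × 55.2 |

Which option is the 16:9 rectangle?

Target 16:9 ≈ 1.778.
A: 1.791 (Δ0.013)  B: 1.849 (Δ0.071)  C: 1.573 (Δ0.205)  D: 2.115 (Δ0.337)  E: 2.047 (Δ0.269)

A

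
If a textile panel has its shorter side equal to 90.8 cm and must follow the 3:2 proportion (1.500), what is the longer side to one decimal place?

3:2 = 1.50000.
Longer side = 90.8 × 1.50000 ≈ 136.200 → 136.2 cm.

136.2 cm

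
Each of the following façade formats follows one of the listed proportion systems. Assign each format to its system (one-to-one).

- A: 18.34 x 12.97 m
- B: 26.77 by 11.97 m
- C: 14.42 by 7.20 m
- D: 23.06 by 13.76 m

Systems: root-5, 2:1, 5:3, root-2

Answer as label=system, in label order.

A = 18.34/12.97 ≈ 1.414 → root-2 (1.414)
B = 26.77/11.97 ≈ 2.236 → root-5 (2.236)
C = 14.42/7.20 ≈ 2.003 → 2:1 (2.000)
D = 23.06/13.76 ≈ 1.676 → 5:3 (1.667)

A=root-2, B=root-5, C=2:1, D=5:3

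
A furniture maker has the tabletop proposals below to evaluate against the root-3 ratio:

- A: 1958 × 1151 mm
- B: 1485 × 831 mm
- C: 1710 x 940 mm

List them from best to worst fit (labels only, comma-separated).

Ratios: A = 1958 / 1151 ≈ 1.701; B = 1485 / 831 ≈ 1.787; C = 1710 / 940 ≈ 1.819.
|Δ from 1.732|: A 0.031; B 0.055; C 0.087.

A, B, C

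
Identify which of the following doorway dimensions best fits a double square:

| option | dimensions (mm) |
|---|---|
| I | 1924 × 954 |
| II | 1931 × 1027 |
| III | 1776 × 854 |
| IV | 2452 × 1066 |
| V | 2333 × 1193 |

I

Ratios (long/short): I ≈ 2.017; II ≈ 1.880; III ≈ 2.080; IV ≈ 2.300; V ≈ 1.956.
2:1 ≈ 2.000; option I is nearest (Δ 0.017).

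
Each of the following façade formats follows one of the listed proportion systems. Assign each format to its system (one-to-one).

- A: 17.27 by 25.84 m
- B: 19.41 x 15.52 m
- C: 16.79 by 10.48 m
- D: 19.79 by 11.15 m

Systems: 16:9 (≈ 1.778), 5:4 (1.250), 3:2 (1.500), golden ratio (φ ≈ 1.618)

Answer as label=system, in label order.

A=3:2, B=5:4, C=golden ratio, D=16:9

Ratios: A ≈ 1.496; B ≈ 1.251; C ≈ 1.602; D ≈ 1.775.
Targets: 16:9 ≈ 1.778; 5:4 ≈ 1.250; 3:2 ≈ 1.500; golden ratio ≈ 1.618.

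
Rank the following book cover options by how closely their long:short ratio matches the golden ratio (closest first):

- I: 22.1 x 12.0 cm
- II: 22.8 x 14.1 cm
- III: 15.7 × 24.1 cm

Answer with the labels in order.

Ratios: I = 22.1 / 12.0 ≈ 1.842; II = 22.8 / 14.1 ≈ 1.617; III = 24.1 / 15.7 ≈ 1.535.
|Δ from 1.618|: I 0.224; II 0.001; III 0.083.

II, III, I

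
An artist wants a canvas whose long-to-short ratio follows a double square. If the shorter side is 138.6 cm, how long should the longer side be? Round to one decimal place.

277.2 cm

2:1 = 2.00000.
Longer side = 138.6 × 2.00000 ≈ 277.200 → 277.2 cm.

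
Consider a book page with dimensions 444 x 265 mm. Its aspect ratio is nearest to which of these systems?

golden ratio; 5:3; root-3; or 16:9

Ratio = 444 / 265 ≈ 1.675.
Distances: golden ratio 1.618 (Δ 0.057); 5:3 1.667 (Δ 0.008); root-3 1.732 (Δ 0.057); 16:9 1.778 (Δ 0.103).

5:3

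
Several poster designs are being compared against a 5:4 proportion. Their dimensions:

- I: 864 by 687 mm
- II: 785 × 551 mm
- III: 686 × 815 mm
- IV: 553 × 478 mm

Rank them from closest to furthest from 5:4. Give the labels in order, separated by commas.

I, III, IV, II

I: 864/687 ≈ 1.258 → |1.258 − 1.250| = 0.008
II: 785/551 ≈ 1.425 → |1.425 − 1.250| = 0.175
III: 815/686 ≈ 1.188 → |1.188 − 1.250| = 0.062
IV: 553/478 ≈ 1.157 → |1.157 − 1.250| = 0.093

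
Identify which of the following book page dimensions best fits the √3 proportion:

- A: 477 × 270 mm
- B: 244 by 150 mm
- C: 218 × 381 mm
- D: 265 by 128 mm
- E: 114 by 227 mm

C

Target root-3 ≈ 1.732.
A: 1.767 (Δ0.035)  B: 1.627 (Δ0.105)  C: 1.748 (Δ0.016)  D: 2.070 (Δ0.338)  E: 1.991 (Δ0.259)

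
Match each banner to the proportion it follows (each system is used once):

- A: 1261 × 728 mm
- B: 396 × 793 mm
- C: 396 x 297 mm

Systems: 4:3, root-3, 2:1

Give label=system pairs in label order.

A=root-3, B=2:1, C=4:3

Ratios: A ≈ 1.732; B ≈ 2.003; C ≈ 1.333.
Targets: 4:3 ≈ 1.333; root-3 ≈ 1.732; 2:1 ≈ 2.000.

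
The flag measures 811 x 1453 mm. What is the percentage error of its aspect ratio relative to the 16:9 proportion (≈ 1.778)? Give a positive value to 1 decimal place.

Ratio = 1453 / 811 ≈ 1.7916.
Ideal 16:9 ≈ 1.7778. |1.7916 − 1.7778| / 1.7778 ≈ 0.78% → 0.8%.

0.8%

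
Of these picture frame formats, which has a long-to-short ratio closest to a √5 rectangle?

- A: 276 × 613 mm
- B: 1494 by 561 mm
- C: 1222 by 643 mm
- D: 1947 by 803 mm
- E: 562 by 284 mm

Ratios (long/short): A ≈ 2.221; B ≈ 2.663; C ≈ 1.900; D ≈ 2.425; E ≈ 1.979.
root-5 ≈ 2.236; option A is nearest (Δ 0.015).

A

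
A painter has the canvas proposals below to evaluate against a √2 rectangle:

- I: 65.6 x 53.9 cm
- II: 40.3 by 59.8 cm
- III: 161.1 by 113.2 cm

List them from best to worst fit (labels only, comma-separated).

III, II, I

Ratios: I = 65.6 / 53.9 ≈ 1.217; II = 59.8 / 40.3 ≈ 1.484; III = 161.1 / 113.2 ≈ 1.423.
|Δ from 1.414|: I 0.197; II 0.070; III 0.009.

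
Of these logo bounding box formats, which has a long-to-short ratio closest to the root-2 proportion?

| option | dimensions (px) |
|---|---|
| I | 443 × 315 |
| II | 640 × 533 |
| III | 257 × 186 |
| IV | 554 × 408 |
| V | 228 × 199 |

I

Target root-2 ≈ 1.414.
I: 1.406 (Δ0.008)  II: 1.201 (Δ0.213)  III: 1.382 (Δ0.032)  IV: 1.358 (Δ0.056)  V: 1.146 (Δ0.268)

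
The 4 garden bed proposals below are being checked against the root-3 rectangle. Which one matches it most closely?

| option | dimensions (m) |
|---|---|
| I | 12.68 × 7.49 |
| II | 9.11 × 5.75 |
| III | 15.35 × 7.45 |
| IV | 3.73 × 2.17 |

IV

Ratios (long/short): I ≈ 1.693; II ≈ 1.584; III ≈ 2.060; IV ≈ 1.719.
root-3 ≈ 1.732; option IV is nearest (Δ 0.013).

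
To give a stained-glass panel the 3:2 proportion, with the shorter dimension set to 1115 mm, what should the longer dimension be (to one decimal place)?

1672.5 mm

3:2 = 1.50000.
Longer side = 1115 × 1.50000 ≈ 1672.500 → 1672.5 mm.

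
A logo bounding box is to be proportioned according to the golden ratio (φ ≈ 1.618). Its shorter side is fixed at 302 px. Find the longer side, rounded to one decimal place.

golden ratio ≈ 1.61803.
Longer side = 302 × 1.61803 ≈ 488.645 → 488.6 px.

488.6 px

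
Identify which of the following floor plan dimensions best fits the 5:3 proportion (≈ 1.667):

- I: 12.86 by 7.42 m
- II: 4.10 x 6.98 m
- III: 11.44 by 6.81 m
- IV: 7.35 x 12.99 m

Ratios (long/short): I ≈ 1.733; II ≈ 1.702; III ≈ 1.680; IV ≈ 1.767.
5:3 ≈ 1.667; option III is nearest (Δ 0.013).

III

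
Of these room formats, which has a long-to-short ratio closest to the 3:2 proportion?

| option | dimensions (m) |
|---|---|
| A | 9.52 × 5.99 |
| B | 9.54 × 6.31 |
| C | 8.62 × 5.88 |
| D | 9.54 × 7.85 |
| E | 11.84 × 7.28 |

Target 3:2 ≈ 1.500.
A: 1.589 (Δ0.089)  B: 1.512 (Δ0.012)  C: 1.466 (Δ0.034)  D: 1.215 (Δ0.285)  E: 1.626 (Δ0.126)

B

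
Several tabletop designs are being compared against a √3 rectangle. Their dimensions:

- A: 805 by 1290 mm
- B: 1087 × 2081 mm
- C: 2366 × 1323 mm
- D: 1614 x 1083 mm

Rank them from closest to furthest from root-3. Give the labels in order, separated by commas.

Ratios: A = 1290 / 805 ≈ 1.602; B = 2081 / 1087 ≈ 1.914; C = 2366 / 1323 ≈ 1.788; D = 1614 / 1083 ≈ 1.490.
|Δ from 1.732|: A 0.130; B 0.182; C 0.056; D 0.242.

C, A, B, D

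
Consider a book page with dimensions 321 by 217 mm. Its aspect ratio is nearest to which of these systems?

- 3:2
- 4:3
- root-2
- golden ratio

Ratio = 321 / 217 ≈ 1.479.
Distances: 3:2 1.500 (Δ 0.021); 4:3 1.333 (Δ 0.146); root-2 1.414 (Δ 0.065); golden ratio 1.618 (Δ 0.139).

3:2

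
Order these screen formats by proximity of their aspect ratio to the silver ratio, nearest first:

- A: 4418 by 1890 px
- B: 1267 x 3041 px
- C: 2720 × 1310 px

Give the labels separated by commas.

A: 4418/1890 ≈ 2.338 → |2.338 − 2.414| = 0.076
B: 3041/1267 ≈ 2.400 → |2.400 − 2.414| = 0.014
C: 2720/1310 ≈ 2.076 → |2.076 − 2.414| = 0.338

B, A, C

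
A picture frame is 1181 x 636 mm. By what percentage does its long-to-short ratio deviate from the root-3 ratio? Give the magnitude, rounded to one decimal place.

Ratio = 1181 / 636 ≈ 1.8569.
Ideal root-3 ≈ 1.7321. |1.8569 − 1.7321| / 1.7321 ≈ 7.21% → 7.2%.

7.2%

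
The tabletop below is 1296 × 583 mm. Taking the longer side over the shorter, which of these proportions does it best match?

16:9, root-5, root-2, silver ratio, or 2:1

root-5

1296/583 ≈ 2.223. Nearest candidates are root-5 (2.236, off by 0.013) and silver ratio (2.414, off by 0.191).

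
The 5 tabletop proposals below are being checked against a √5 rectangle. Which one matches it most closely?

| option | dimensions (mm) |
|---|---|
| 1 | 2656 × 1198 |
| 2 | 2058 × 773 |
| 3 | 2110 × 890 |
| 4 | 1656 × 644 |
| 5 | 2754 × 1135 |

Ratios (long/short): 1 ≈ 2.217; 2 ≈ 2.662; 3 ≈ 2.371; 4 ≈ 2.571; 5 ≈ 2.426.
root-5 ≈ 2.236; option 1 is nearest (Δ 0.019).

1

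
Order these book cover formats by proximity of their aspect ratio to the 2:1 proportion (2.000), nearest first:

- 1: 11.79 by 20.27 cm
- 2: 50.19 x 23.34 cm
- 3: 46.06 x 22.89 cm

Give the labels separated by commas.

1: 20.27/11.79 ≈ 1.719 → |1.719 − 2.000| = 0.281
2: 50.19/23.34 ≈ 2.150 → |2.150 − 2.000| = 0.150
3: 46.06/22.89 ≈ 2.012 → |2.012 − 2.000| = 0.012

3, 2, 1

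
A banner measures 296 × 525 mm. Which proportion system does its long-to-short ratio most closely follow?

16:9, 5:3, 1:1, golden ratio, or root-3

525/296 ≈ 1.774. Nearest candidates are 16:9 (1.778, off by 0.004) and root-3 (1.732, off by 0.042).

16:9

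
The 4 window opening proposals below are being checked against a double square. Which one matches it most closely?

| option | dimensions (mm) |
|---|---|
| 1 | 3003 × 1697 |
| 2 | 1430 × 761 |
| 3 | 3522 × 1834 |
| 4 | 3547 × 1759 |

4

Ratios (long/short): 1 ≈ 1.770; 2 ≈ 1.879; 3 ≈ 1.920; 4 ≈ 2.016.
2:1 ≈ 2.000; option 4 is nearest (Δ 0.016).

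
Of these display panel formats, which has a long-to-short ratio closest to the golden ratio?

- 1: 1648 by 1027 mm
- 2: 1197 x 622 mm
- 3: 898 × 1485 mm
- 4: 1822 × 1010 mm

1

Ratios (long/short): 1 ≈ 1.605; 2 ≈ 1.924; 3 ≈ 1.654; 4 ≈ 1.804.
golden ratio ≈ 1.618; option 1 is nearest (Δ 0.013).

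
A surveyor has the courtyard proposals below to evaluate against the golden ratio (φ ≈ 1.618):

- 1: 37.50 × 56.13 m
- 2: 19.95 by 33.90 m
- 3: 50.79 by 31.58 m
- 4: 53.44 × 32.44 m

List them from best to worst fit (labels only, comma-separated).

3, 4, 2, 1

Ratios: 1 = 56.13 / 37.50 ≈ 1.497; 2 = 33.90 / 19.95 ≈ 1.699; 3 = 50.79 / 31.58 ≈ 1.608; 4 = 53.44 / 32.44 ≈ 1.647.
|Δ from 1.618|: 1 0.121; 2 0.081; 3 0.010; 4 0.029.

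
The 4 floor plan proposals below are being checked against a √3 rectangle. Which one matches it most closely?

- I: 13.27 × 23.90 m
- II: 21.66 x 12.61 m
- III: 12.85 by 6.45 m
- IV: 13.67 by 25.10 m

Target root-3 ≈ 1.732.
I: 1.801 (Δ0.069)  II: 1.718 (Δ0.014)  III: 1.992 (Δ0.260)  IV: 1.836 (Δ0.104)

II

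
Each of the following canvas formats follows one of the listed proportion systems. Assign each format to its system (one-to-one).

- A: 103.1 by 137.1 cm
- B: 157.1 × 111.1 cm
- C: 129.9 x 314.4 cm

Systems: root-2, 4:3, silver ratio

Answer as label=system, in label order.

A = 137.1/103.1 ≈ 1.330 → 4:3 (1.333)
B = 157.1/111.1 ≈ 1.414 → root-2 (1.414)
C = 314.4/129.9 ≈ 2.420 → silver ratio (2.414)

A=4:3, B=root-2, C=silver ratio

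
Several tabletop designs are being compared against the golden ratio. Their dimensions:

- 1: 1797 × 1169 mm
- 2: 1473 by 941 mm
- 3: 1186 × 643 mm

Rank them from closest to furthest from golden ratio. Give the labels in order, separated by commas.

Ratios: 1 = 1797 / 1169 ≈ 1.537; 2 = 1473 / 941 ≈ 1.565; 3 = 1186 / 643 ≈ 1.844.
|Δ from 1.618|: 1 0.081; 2 0.053; 3 0.226.

2, 1, 3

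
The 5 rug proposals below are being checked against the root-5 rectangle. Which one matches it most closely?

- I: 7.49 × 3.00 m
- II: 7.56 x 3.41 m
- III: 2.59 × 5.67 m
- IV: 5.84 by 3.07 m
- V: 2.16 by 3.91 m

II

Target root-5 ≈ 2.236.
I: 2.497 (Δ0.261)  II: 2.217 (Δ0.019)  III: 2.189 (Δ0.047)  IV: 1.902 (Δ0.334)  V: 1.810 (Δ0.426)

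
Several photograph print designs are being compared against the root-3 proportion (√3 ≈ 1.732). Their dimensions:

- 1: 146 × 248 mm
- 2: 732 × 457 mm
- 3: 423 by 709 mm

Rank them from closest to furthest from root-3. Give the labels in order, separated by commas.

Ratios: 1 = 248 / 146 ≈ 1.699; 2 = 732 / 457 ≈ 1.602; 3 = 709 / 423 ≈ 1.676.
|Δ from 1.732|: 1 0.033; 2 0.130; 3 0.056.

1, 3, 2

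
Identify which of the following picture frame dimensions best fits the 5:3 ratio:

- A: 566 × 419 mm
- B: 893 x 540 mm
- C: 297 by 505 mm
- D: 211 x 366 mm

B

Ratios (long/short): A ≈ 1.351; B ≈ 1.654; C ≈ 1.700; D ≈ 1.735.
5:3 ≈ 1.667; option B is nearest (Δ 0.013).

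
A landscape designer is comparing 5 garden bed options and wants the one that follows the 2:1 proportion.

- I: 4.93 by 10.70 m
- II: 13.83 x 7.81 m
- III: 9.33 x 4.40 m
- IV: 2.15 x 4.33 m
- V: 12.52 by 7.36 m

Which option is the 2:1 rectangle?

IV

Target 2:1 ≈ 2.000.
I: 2.170 (Δ0.170)  II: 1.771 (Δ0.229)  III: 2.120 (Δ0.120)  IV: 2.014 (Δ0.014)  V: 1.701 (Δ0.299)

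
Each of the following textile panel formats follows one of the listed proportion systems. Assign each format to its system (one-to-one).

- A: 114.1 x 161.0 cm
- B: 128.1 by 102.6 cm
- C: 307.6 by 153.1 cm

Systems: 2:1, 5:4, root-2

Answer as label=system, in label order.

A=root-2, B=5:4, C=2:1

A = 161.0/114.1 ≈ 1.411 → root-2 (1.414)
B = 128.1/102.6 ≈ 1.249 → 5:4 (1.250)
C = 307.6/153.1 ≈ 2.009 → 2:1 (2.000)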